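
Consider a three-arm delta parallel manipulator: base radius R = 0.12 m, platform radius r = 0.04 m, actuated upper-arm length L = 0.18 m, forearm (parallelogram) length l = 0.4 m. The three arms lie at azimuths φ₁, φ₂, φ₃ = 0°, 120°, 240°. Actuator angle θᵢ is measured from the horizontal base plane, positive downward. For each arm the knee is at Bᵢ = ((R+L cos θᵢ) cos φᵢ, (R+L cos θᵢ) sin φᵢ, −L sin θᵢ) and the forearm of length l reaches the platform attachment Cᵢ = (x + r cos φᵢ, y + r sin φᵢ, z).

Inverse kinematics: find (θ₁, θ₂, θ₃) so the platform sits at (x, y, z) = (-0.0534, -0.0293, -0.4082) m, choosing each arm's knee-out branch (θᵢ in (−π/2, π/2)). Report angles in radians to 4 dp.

θ₁ = 0.6982, θ₂ = 0.5234, θ₃ = 0.3490

rotate P by −φ1: (-0.0534, -0.0293, -0.4082)
  A=0.1334, B=-0.4082, C=(l²−L²−A²−y'²−z²)/(2L)=-0.1602
  √(A²+B²)=0.4294;  θ1 = -1.2549+1.9531 ≈ 0.6982
arm 2 (φ=120.0°): x'=0.0013, y'=0.0609
  e−x'=0.0787;  (l²−L²−(e−x')²−y'²−z²)/2L = -0.1359
  γ=atan2(-0.4082,0.0787)=-1.3804;  ψ=arccos(-0.3269)=1.9038;  θ2=γ+ψ≈0.5234
arm 3 (φ=240.0°): x'=0.0521, y'=-0.0316
  e−x'=0.0279;  (l²−L²−(e−x')²−y'²−z²)/2L = -0.1133
  √(A²+B²)=0.4092;  θ3 = -1.5025+1.8515 ≈ 0.3490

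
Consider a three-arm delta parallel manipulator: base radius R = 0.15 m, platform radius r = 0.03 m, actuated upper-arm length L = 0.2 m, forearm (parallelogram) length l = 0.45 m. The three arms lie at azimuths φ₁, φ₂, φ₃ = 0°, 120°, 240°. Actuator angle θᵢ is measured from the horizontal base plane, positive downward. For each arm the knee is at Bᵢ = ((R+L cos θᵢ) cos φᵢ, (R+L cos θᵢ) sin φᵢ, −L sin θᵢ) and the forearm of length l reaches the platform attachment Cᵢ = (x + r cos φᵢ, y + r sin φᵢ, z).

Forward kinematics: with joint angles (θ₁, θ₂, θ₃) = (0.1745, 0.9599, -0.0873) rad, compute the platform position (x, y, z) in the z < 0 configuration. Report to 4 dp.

(0.0542, -0.1626, -0.3618)

O1 = (0.3170·cos0.0°, 0.3170·sin0.0°, -0.0347) = (0.3170, 0.0000, -0.0347)
φ2=120.0°: virtual centre (-0.1174, 0.2033, -0.1638), radius l
φ3=240.0°: virtual centre (-0.1596, -0.2765, 0.0174), radius l
subtract pairs → two planes through P
plane₁₂: -0.8686x+0.4065y+-0.2582z = -0.0197
det = 0.8678;  x = 0.0123+-0.1156z,  y = -0.0222+0.3880z
into |P−O₁|² = l²: 1.1639z² + 0.1227z + -0.1080 = 0;  Δ = 0.5178;  z = -0.3618 or 0.2564 → z<0 root = -0.3618
x = 0.0542, y = -0.1626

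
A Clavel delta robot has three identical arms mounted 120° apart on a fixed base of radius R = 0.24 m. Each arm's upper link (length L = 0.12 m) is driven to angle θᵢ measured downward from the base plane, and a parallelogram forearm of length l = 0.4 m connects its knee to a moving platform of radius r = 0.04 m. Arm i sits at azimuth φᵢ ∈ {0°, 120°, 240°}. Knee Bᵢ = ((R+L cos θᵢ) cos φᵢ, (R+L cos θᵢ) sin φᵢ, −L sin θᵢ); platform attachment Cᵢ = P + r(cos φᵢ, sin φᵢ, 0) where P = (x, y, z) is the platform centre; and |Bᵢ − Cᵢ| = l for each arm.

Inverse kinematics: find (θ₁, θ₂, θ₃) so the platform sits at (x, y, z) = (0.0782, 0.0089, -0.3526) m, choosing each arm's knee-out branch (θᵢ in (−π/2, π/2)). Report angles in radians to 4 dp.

rotate P by −φ1: (0.0782, 0.0089, -0.3526)
  A cos θ + B sin θ = C:  0.1218·cos θ + -0.3526·sin θ = 0.0265
  θ1 = atan2(B,A) + arccos(C/0.3730) = 0.2615
φ2=120.0° → target in arm frame (-0.0314, -0.0722)
  e−x'=0.2314;  (l²−L²−(e−x')²−y'²−z²)/2L = -0.1562
  √(A²+B²)=0.4217;  θ2 = -0.9900+1.9501 ≈ 0.9601
arm 3 (φ=240.0°): x'=-0.0468, y'=0.0633
  A=0.2468, B=-0.3526, C=(l²−L²−A²−y'²−z²)/(2L)=-0.1819
  √(A²+B²)=0.4304;  θ3 = -0.9601+2.0070 ≈ 1.0469

θ₁ = 0.2615, θ₂ = 0.9601, θ₃ = 1.0469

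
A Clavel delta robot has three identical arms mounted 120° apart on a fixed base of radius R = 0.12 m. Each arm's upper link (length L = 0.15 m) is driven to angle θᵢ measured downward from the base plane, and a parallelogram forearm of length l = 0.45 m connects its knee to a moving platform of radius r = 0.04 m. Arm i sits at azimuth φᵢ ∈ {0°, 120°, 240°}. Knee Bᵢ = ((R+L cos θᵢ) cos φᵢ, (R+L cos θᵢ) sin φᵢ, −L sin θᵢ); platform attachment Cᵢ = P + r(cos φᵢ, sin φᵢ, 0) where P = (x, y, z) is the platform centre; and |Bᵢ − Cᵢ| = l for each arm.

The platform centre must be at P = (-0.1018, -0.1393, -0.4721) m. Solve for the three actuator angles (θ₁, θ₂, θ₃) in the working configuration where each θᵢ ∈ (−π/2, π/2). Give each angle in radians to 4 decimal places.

θ₁ = 1.0468, θ₂ = 0.9595, θ₃ = 0.1743

φ1=0.0° → target in arm frame (-0.1018, -0.1393)
  A=0.1818, B=-0.4721, C=(l²−L²−A²−y'²−z²)/(2L)=-0.3178
  γ=atan2(-0.4721,0.1818)=-1.2032;  ψ=arccos(-0.6282)=2.2500;  θ1=γ+ψ≈1.0468
arm 2 (φ=120.0°): x'=-0.0697, y'=0.1578
  e−x'=0.1497;  (l²−L²−(e−x')²−y'²−z²)/2L = -0.3007
  √(A²+B²)=0.4953;  θ2 = -1.2637+2.2232 ≈ 0.9595
φ3=240.0° → target in arm frame (0.1715, -0.0185)
  A=-0.0915, B=-0.4721, C=(l²−L²−A²−y'²−z²)/(2L)=-0.1720
  θ3 = atan2(B,A) + arccos(C/0.4809) = 0.1743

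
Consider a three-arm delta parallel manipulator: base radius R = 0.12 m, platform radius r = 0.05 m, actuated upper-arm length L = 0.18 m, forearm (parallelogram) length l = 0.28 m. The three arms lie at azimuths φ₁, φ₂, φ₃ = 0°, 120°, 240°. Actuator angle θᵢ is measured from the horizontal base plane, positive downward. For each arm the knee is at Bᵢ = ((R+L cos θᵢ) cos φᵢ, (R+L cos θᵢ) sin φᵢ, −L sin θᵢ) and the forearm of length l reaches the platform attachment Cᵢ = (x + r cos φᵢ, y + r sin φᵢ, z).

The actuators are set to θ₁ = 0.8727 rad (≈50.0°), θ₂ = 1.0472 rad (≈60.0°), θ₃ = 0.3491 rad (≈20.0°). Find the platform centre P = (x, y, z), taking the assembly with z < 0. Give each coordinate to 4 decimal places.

arm 1 at φ=0.0°: e+L cos θ1 = 0.1857;  centre 1 = (0.1857, 0.0000, -0.1379)
arm 2 at φ=120.0°: e+L cos θ2 = 0.1600;  centre 2 = (-0.0800, 0.1386, -0.1559)
φ3=240.0°: virtual centre (-0.1196, -0.2071, -0.0616), radius l
|centre ₂|²−|centre ₁|² = -0.0036;  |centre ₃|²−|centre ₁|² = 0.0075
[-0.5314 0.2771 -0.0360]·P = -0.0036;  [-0.6105 -0.4142 0.1526]·P = 0.0075
det = 0.3893;  x = -0.0015+0.0704z,  y = -0.0159+0.2648z
sphere 1 gives Az²+Bz+C=0 with A=1.0751, B=0.2410, C=-0.0241;  B²−4AC=0.1617;  roots -0.2991, 0.0749;  negative root z = -0.2991
x = -0.0225, y = -0.0951

(-0.0225, -0.0951, -0.2991)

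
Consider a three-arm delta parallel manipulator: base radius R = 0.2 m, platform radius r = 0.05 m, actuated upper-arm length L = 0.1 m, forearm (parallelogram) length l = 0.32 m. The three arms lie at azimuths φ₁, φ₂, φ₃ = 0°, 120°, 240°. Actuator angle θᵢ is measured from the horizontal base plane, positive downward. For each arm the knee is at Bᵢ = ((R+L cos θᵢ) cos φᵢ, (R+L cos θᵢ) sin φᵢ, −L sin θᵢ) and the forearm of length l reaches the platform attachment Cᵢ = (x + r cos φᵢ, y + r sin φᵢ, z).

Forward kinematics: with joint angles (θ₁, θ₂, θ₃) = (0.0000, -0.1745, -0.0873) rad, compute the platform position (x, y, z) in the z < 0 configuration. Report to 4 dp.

centre 1 = (0.2500·cos0.0°, 0.2500·sin0.0°, 0.0000) = (0.2500, 0.0000, 0.0000)
centre 2 = (0.2485·cos120.0°, 0.2485·sin120.0°, 0.0174) = (-0.1242, 0.2152, 0.0174)
arm 3 at φ=240.0°: e+L cos θ3 = 0.2496;  centre 3 = (-0.1248, -0.2162, 0.0087)
subtract pairs → two planes through P
plane₁₂: -0.7485x+0.4304y+0.0347z = -0.0005
Cramer: x(z) = 0.0004+0.0348z;  y(z) = -0.0004-0.0201z
into |P−centre ₁|² = l²: 1.0016z² + -0.0174z + -0.0401 = 0;  Δ = 0.1609;  z = -0.1916 or 0.2089 → z<0 root = -0.1916
x = -0.0063, y = 0.0035

(-0.0063, 0.0035, -0.1916)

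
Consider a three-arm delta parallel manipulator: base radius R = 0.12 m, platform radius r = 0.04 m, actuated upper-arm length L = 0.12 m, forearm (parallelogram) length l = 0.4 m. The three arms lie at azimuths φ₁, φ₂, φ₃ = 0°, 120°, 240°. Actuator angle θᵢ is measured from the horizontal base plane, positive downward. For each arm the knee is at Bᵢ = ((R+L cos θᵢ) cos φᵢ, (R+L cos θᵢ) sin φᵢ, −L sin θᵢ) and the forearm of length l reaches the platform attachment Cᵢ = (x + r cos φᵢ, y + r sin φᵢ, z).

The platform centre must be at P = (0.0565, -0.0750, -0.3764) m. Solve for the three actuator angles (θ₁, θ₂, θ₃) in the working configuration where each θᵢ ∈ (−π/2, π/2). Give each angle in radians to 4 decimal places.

φ1=0.0° → target in arm frame (0.0565, -0.0750)
  A=0.0235, B=-0.3764, C=(l²−L²−A²−y'²−z²)/(2L)=-0.0094
  θ1 = atan2(B,A) + arccos(C/0.3771) = 0.0873
rotate P by −φ2: (-0.0932, -0.0114, -0.3764)
  A=0.1732, B=-0.3764, C=(l²−L²−A²−y'²−z²)/(2L)=-0.1092
  √(A²+B²)=0.4143;  θ2 = -1.1395+1.8375 ≈ 0.6980
arm 3 (φ=240.0°): x'=0.0367, y'=0.0864
  A cos θ + B sin θ = C:  0.0433·cos θ + -0.3764·sin θ = -0.0226
  θ3 = atan2(B,A) + arccos(C/0.3789) = 0.1742

θ₁ = 0.0873, θ₂ = 0.6980, θ₃ = 0.1742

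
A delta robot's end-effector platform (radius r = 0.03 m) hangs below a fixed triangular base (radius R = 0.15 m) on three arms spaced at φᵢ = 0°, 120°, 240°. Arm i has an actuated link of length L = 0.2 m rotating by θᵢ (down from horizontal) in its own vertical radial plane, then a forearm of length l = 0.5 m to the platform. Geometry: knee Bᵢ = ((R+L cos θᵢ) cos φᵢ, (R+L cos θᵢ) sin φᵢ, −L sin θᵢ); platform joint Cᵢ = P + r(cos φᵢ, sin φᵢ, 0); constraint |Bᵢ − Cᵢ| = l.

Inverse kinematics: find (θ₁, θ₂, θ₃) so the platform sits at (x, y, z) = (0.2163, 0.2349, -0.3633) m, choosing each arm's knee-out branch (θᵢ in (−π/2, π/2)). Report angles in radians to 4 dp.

rotate P by −φ1: (0.2163, 0.2349, -0.3633)
  e−x'=-0.0963;  (l²−L²−(e−x')²−y'²−z²)/2L = 0.0339
  √(A²+B²)=0.3758;  θ1 = -1.8299+1.4805 ≈ -0.3494
φ2=120.0° → target in arm frame (0.0953, -0.3048)
  A cos θ + B sin θ = C:  0.0247·cos θ + -0.3633·sin θ = -0.0387
  γ=atan2(-0.3633,0.0247)=-1.5029;  ψ=arccos(-0.1063)=1.6773;  θ2=γ+ψ≈0.1744
φ3=240.0° → target in arm frame (-0.3116, 0.0699)
  A cos θ + B sin θ = C:  0.4316·cos θ + -0.3633·sin θ = -0.2828
  θ3 = atan2(B,A) + arccos(C/0.5641) = 1.3962

θ₁ = -0.3494, θ₂ = 0.1744, θ₃ = 1.3962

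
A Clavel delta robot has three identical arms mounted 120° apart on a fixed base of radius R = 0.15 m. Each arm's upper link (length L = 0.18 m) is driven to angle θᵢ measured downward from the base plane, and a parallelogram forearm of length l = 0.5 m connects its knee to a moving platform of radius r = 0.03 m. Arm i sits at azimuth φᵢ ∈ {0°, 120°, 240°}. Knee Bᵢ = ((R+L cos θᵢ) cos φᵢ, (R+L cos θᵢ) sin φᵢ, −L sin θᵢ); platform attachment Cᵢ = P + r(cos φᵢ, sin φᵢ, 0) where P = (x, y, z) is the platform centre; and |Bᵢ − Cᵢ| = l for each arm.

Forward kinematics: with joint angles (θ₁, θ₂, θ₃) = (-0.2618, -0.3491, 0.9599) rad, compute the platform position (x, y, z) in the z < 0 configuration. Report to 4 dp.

arm 1 at φ=0.0°: (R−r)+L cos θ1 = 0.2939;  O1 = (0.2939, 0.0000, 0.0466)
arm 2 at φ=120.0°: (R−r)+L cos θ2 = 0.2891;  O2 = (-0.1446, 0.2504, 0.0616)
φ3=240.0°: virtual centre (-0.1116, -0.1933, -0.1474), radius l
subtract pairs → two planes through P
plane₁₂: -0.8769x+0.5008y+0.0300z = -0.0011
det = 0.7452;  x = 0.0120+-0.2452z,  y = 0.0187+-0.4892z
quadratic in z: (1.2995)z²+(0.0268)z+(-0.1680)=0, √Δ=0.9349 → z ∈ {-0.3700, 0.3494}; z = -0.3700 (taking z<0)
x = 0.1027, y = 0.1997

(0.1027, 0.1997, -0.3700)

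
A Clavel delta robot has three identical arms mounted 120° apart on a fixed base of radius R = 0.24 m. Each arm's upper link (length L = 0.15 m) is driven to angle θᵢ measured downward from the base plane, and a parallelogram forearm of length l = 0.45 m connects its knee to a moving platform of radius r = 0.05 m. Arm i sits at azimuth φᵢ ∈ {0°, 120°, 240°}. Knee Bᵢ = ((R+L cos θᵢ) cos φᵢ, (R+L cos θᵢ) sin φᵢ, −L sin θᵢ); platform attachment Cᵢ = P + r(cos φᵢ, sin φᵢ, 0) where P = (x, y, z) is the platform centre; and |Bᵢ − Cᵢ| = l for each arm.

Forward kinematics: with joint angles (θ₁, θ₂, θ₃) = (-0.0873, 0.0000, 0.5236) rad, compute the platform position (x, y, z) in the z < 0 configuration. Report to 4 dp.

S1 = (0.3394·cos0.0°, 0.3394·sin0.0°, 0.0131) = (0.3394, 0.0000, 0.0131)
arm 2 at φ=120.0°: (R−r)+L cos θ2 = 0.3400;  S2 = (-0.1700, 0.2944, 0.0000)
arm 3 at φ=240.0°: (R−r)+L cos θ3 = 0.3199;  S3 = (-0.1600, -0.2770, -0.0750)
subtract pairs → two planes through P
plane₁₂: -1.0189x+0.5889y+-0.0262z = 0.0002
det = 1.1527;  x = 0.0037+-0.1026z,  y = 0.0067+-0.1330z
sphere 1 gives Az²+Bz+C=0 with A=1.0282, B=0.0409, C=-0.0896;  B²−4AC=0.3700;  roots -0.3157, 0.2759;  negative root z = -0.3157
x = 0.0361, y = 0.0487

(0.0361, 0.0487, -0.3157)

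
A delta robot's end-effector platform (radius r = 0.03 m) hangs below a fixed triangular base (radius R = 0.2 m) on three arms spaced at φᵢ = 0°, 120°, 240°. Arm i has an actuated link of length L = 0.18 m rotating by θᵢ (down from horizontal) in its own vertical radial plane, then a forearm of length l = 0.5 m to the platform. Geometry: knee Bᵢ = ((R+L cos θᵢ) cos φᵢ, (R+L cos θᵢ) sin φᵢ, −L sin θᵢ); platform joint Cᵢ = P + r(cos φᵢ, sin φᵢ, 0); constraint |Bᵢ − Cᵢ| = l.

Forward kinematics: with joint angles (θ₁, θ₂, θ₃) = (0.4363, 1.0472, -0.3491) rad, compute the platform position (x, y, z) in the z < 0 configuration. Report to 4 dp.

arm 1 at φ=0.0°: (R−r)+L cos θ1 = 0.3331;  S1 = (0.3331, 0.0000, -0.0761)
arm 2 at φ=120.0°: (R−r)+L cos θ2 = 0.2600;  S2 = (-0.1300, 0.2252, -0.1559)
φ3=240.0°: virtual centre (-0.1696, -0.2937, 0.0616), radius l
|S₂|²−|S₁|² = -0.0249;  |S₃|²−|S₁|² = 0.0020
[-0.9263 0.4503 -0.1596]·P = -0.0249;  [-1.0054 -0.5874 0.2753]·P = 0.0020
Cramer: x(z) = 0.0137+0.0303z;  y(z) = -0.0270+0.4168z
into |P−S₁|² = l²: 1.1746z² + 0.1103z + -0.1415 = 0;  Δ = 0.6768;  z = -0.3971 or 0.3032 → z<0 root = -0.3971
x = 0.0017, y = -0.1925

(0.0017, -0.1925, -0.3971)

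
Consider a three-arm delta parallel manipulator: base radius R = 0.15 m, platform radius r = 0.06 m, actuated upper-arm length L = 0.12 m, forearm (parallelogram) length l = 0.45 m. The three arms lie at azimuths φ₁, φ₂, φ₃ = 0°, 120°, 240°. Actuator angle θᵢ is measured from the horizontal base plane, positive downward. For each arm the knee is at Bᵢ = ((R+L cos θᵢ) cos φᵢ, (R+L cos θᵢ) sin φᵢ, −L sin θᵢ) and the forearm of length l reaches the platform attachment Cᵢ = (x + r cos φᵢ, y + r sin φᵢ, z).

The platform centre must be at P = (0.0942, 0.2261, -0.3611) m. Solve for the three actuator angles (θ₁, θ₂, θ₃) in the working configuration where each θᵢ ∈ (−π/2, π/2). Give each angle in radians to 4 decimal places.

rotate P by −φ1: (0.0942, 0.2261, -0.3611)
  A=-0.0042, B=-0.3611, C=(l²−L²−A²−y'²−z²)/(2L)=0.0274
  √(A²+B²)=0.3611;  θ1 = -1.5824+1.4949 ≈ -0.0875
arm 2 (φ=120.0°): x'=0.1487, y'=-0.1946
  e−x'=-0.0587;  (l²−L²−(e−x')²−y'²−z²)/2L = 0.0682
  γ=atan2(-0.3611,-0.0587)=-1.7320;  ψ=arccos(0.1865)=1.3831;  θ2=γ+ψ≈-0.3488
arm 3 (φ=240.0°): x'=-0.2429, y'=-0.0315
  A=0.3329, B=-0.3611, C=(l²−L²−A²−y'²−z²)/(2L)=-0.2255
  γ=atan2(-0.3611,0.3329)=-0.8260;  ψ=arccos(-0.4591)=2.0477;  θ3=γ+ψ≈1.2217

θ₁ = -0.0875, θ₂ = -0.3488, θ₃ = 1.2217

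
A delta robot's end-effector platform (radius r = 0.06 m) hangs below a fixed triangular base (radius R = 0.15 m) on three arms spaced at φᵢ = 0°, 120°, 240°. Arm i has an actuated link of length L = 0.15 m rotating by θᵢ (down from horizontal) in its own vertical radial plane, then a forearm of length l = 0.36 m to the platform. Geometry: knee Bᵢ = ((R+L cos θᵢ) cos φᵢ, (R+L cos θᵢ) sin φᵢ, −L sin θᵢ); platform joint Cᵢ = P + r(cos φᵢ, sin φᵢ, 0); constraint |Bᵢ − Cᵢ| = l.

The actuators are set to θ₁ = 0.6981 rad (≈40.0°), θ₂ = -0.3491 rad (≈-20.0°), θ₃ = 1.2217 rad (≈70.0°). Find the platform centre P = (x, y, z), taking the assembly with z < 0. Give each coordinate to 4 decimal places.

(-0.0196, 0.1986, -0.2957)

O1 = (0.2049·cos0.0°, 0.2049·sin0.0°, -0.0964) = (0.2049, 0.0000, -0.0964)
φ2=120.0°: virtual centre (-0.1155, 0.2000, 0.0513), radius l
O3 = (0.1413·cos240.0°, 0.1413·sin240.0°, -0.1410) = (-0.0707, -0.1224, -0.1410)
|O₂|²−|O₁|² = 0.0047;  |O₃|²−|O₁|² = -0.0114
[-0.6408 0.4000 0.2954]·P = 0.0047;  [-0.5511 -0.2448 -0.0891]·P = -0.0114
det = 0.3773;  x = 0.0091+0.0972z,  y = 0.0263+-0.5828z
sphere 1 gives Az²+Bz+C=0 with A=1.3492, B=0.1241, C=-0.0813;  B²−4AC=0.4540;  roots -0.2957, 0.2037;  negative root z = -0.2957
x = -0.0196, y = 0.1986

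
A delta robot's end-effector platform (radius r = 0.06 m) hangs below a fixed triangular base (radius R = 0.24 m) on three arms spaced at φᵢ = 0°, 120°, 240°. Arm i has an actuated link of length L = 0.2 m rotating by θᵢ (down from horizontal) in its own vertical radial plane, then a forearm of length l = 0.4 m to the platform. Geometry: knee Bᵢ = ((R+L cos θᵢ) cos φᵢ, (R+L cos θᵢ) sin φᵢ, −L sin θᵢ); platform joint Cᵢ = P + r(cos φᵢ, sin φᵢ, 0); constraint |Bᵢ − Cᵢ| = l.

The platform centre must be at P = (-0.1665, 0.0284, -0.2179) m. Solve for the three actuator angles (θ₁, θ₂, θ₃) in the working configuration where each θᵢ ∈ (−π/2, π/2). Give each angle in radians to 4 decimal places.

arm 1 (φ=0.0°): x'=-0.1665, y'=0.0284
  A=0.3465, B=-0.2179, C=(l²−L²−A²−y'²−z²)/(2L)=-0.1209
  √(A²+B²)=0.4093;  θ1 = -0.5614+1.8706 ≈ 1.3092
rotate P by −φ2: (0.1078, 0.1300, -0.2179)
  e−x'=0.0722;  (l²−L²−(e−x')²−y'²−z²)/2L = 0.1260
  γ=atan2(-0.2179,0.0722)=-1.2510;  ψ=arccos(0.5491)=0.9895;  θ2=γ+ψ≈-0.2615
arm 3 (φ=240.0°): x'=0.0587, y'=-0.1584
  A=0.1213, B=-0.2179, C=(l²−L²−A²−y'²−z²)/(2L)=0.0818
  √(A²+B²)=0.2494;  θ3 = -1.0627+1.2368 ≈ 0.1741

θ₁ = 1.3092, θ₂ = -0.2615, θ₃ = 0.1741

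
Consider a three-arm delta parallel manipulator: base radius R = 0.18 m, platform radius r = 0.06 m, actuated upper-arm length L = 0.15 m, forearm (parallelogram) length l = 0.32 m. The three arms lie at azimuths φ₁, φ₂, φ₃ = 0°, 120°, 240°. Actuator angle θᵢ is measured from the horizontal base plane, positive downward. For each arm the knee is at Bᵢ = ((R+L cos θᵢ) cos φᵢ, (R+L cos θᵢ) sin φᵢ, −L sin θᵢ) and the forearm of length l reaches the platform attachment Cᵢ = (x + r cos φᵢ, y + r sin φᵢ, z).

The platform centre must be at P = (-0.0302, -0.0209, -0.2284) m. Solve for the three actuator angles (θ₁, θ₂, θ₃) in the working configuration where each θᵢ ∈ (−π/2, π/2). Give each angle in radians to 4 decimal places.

arm 1 (φ=0.0°): x'=-0.0302, y'=-0.0209
  A=0.1502, B=-0.2284, C=(l²−L²−A²−y'²−z²)/(2L)=0.0158
  γ=atan2(-0.2284,0.1502)=-0.9891;  ψ=arccos(0.0578)=1.5130;  θ1=γ+ψ≈0.5239
rotate P by −φ2: (-0.0030, 0.0366, -0.2284)
  A cos θ + B sin θ = C:  0.1230·cos θ + -0.2284·sin θ = 0.0375
  γ=atan2(-0.2284,0.1230)=-1.0768;  ψ=arccos(0.1447)=1.4255;  θ2=γ+ψ≈0.3487
rotate P by −φ3: (0.0332, -0.0157, -0.2284)
  A=0.0868, B=-0.2284, C=(l²−L²−A²−y'²−z²)/(2L)=0.0665
  √(A²+B²)=0.2443;  θ3 = -1.2076+1.2951 ≈ 0.0875

θ₁ = 0.5239, θ₂ = 0.3487, θ₃ = 0.0875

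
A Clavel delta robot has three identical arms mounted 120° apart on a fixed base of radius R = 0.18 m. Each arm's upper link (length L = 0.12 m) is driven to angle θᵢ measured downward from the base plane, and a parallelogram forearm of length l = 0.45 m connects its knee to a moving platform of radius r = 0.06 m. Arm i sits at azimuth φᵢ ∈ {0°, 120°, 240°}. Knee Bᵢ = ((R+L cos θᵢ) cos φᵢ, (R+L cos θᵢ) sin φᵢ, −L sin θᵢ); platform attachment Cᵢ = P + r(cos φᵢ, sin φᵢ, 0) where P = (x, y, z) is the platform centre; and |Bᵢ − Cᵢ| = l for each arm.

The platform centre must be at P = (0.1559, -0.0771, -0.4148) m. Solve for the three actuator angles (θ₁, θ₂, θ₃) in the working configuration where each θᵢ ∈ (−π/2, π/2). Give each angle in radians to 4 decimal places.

φ1=0.0° → target in arm frame (0.1559, -0.0771)
  A cos θ + B sin θ = C:  -0.0359·cos θ + -0.4148·sin θ = 0.0367
  γ=atan2(-0.4148,-0.0359)=-1.6571;  ψ=arccos(0.0881)=1.4825;  θ1=γ+ψ≈-0.1746
rotate P by −φ2: (-0.1447, -0.0965, -0.4148)
  A cos θ + B sin θ = C:  0.2647·cos θ + -0.4148·sin θ = -0.2639
  √(A²+B²)=0.4921;  θ2 = -1.0028+2.1369 ≈ 1.1341
rotate P by −φ3: (-0.0112, 0.1736, -0.4148)
  A=0.1312, B=-0.4148, C=(l²−L²−A²−y'²−z²)/(2L)=-0.1304
  √(A²+B²)=0.4350;  θ3 = -1.2645+1.8752 ≈ 0.6107

θ₁ = -0.1746, θ₂ = 1.1341, θ₃ = 0.6107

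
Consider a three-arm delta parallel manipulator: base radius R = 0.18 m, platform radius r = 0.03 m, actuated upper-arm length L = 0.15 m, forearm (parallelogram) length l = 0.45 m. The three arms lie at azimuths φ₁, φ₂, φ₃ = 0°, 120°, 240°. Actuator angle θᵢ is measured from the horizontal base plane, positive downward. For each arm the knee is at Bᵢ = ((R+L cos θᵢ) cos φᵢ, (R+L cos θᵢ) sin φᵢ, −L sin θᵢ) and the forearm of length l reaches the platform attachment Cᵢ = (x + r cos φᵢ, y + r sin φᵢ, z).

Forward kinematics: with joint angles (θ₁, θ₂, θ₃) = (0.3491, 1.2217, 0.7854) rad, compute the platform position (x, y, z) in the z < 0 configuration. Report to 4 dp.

(0.1084, -0.0685, -0.4569)

arm 1 at φ=0.0°: e+L cos θ1 = 0.2910;  O1 = (0.2910, 0.0000, -0.0513)
φ2=120.0°: virtual centre (-0.1007, 0.1743, -0.1410), radius l
arm 3 at φ=240.0°: e+L cos θ3 = 0.2561;  O3 = (-0.1280, -0.2218, -0.1061)
|O₂|²−|O₁|² = -0.0269;  |O₃|²−|O₁|² = -0.0105
plane₁₂: -0.7832x+0.3487y+-0.1793z = -0.0269
Cramer: x(z) = 0.0244-0.1840z;  y(z) = -0.0224+0.1008z
into |P−O₁|² = l²: 1.0440z² + 0.1962z + -0.1283 = 0;  Δ = 0.5743;  z = -0.4569 or 0.2689 → z<0 root = -0.4569
x = 0.1084, y = -0.0685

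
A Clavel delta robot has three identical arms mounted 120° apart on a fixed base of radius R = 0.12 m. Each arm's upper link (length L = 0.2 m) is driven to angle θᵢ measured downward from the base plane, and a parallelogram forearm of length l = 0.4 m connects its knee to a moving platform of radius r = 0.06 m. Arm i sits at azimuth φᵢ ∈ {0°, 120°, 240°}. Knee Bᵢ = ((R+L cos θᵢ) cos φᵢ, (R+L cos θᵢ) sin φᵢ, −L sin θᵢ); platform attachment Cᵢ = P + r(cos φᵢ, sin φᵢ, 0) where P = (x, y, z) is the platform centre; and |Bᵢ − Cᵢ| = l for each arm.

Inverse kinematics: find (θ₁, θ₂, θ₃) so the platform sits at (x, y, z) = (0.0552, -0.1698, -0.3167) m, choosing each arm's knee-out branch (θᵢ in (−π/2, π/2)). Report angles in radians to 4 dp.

rotate P by −φ1: (0.0552, -0.1698, -0.3167)
  e−x'=0.0048;  (l²−L²−(e−x')²−y'²−z²)/2L = -0.0229
  θ1 = atan2(B,A) + arccos(C/0.3167) = 0.0875
φ2=120.0° → target in arm frame (-0.1747, 0.0371)
  A cos θ + B sin θ = C:  0.2347·cos θ + -0.3167·sin θ = -0.0918
  γ=atan2(-0.3167,0.2347)=-0.9331;  ψ=arccos(-0.2330)=1.8060;  θ2=γ+ψ≈0.8728
φ3=240.0° → target in arm frame (0.1195, 0.1327)
  e−x'=-0.0595;  (l²−L²−(e−x')²−y'²−z²)/2L = -0.0036
  γ=atan2(-0.3167,-0.0595)=-1.7564;  ψ=arccos(-0.0112)=1.5820;  θ3=γ+ψ≈-0.1744

θ₁ = 0.0875, θ₂ = 0.8728, θ₃ = -0.1744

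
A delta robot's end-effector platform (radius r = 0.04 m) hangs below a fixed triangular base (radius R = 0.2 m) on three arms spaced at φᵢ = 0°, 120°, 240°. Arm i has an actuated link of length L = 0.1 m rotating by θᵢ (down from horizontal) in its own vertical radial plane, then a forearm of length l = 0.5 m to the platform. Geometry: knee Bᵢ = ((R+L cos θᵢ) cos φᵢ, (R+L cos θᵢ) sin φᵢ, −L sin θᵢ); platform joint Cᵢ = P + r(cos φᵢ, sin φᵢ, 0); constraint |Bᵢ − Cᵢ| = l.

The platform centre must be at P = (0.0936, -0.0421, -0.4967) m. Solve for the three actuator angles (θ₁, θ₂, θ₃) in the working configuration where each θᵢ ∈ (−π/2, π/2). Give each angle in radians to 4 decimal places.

arm 1 (φ=0.0°): x'=0.0936, y'=-0.0421
  A cos θ + B sin θ = C:  0.0664·cos θ + -0.4967·sin θ = -0.0645
  γ=atan2(-0.4967,0.0664)=-1.4379;  ψ=arccos(-0.1286)=1.6998;  θ1=γ+ψ≈0.2619
φ2=120.0° → target in arm frame (-0.0833, -0.0600)
  A cos θ + B sin θ = C:  0.2433·cos θ + -0.4967·sin θ = -0.3474
  γ=atan2(-0.4967,0.2433)=-1.1154;  ψ=arccos(-0.6282)=2.2500;  θ2=γ+ψ≈1.1346
φ3=240.0° → target in arm frame (-0.0103, 0.1021)
  A cos θ + B sin θ = C:  0.1703·cos θ + -0.4967·sin θ = -0.2308
  θ3 = atan2(B,A) + arccos(C/0.5251) = 0.7854

θ₁ = 0.2619, θ₂ = 1.1346, θ₃ = 0.7854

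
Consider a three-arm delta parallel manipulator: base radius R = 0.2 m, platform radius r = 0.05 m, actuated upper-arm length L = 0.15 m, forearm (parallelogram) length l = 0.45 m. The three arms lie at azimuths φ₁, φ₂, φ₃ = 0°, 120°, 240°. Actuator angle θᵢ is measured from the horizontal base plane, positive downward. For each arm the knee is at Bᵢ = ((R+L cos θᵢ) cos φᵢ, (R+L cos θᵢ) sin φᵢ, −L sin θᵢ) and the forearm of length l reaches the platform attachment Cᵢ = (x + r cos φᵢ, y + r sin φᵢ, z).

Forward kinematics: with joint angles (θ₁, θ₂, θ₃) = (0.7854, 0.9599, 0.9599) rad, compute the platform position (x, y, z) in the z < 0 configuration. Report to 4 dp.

S1 = (0.2561·cos0.0°, 0.2561·sin0.0°, -0.1061) = (0.2561, 0.0000, -0.1061)
arm 2 at φ=120.0°: e+L cos θ2 = 0.2360;  S2 = (-0.1180, 0.2044, -0.1229)
arm 3 at φ=240.0°: e+L cos θ3 = 0.2360;  S3 = (-0.1180, -0.2044, -0.1229)
eliminate P² terms by subtracting sphere 1 from 2 and 3
[-0.7482 0.4088 -0.0336]·P = -0.0060;  [-0.7482 -0.4088 -0.0336]·P = -0.0060
det = 0.6118;  x = 0.0080+-0.0449z,  y = 0.0000+0.0000z
quadratic in z: (1.0020)z²+(0.2344)z+(-0.1297)=0, √Δ=0.7582 → z ∈ {-0.4953, 0.2614}; z = -0.4953 (taking z<0)
x = 0.0303, y = 0.0000

(0.0303, 0.0000, -0.4953)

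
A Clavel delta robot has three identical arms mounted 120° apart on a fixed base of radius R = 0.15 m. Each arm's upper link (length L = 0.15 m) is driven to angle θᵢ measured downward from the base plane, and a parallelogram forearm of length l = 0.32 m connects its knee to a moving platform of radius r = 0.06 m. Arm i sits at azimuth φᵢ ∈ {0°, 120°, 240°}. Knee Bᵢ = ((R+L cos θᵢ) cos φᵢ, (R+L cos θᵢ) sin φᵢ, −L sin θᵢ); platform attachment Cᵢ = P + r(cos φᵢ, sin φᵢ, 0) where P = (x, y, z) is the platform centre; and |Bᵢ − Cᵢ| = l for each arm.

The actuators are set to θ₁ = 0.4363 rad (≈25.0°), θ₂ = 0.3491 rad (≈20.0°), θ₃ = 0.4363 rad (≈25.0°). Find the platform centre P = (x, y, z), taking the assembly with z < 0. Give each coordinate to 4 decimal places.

(-0.0056, 0.0098, -0.2840)

arm 1 at φ=0.0°: (R−r)+L cos θ1 = 0.2259;  S1 = (0.2259, 0.0000, -0.0634)
φ2=120.0°: virtual centre (-0.1155, 0.2000, -0.0513), radius l
arm 3 at φ=240.0°: (R−r)+L cos θ3 = 0.2259;  S3 = (-0.1130, -0.1957, -0.0634)
eliminate P² terms by subtracting sphere 1 from 2 and 3
linear system: -0.6828x+0.4000y = 0.0009−0.0242z; -0.6778x+-0.3914y = 0.0000−0.0000z
Cramer: x(z) = -0.0007+0.0176z;  y(z) = 0.0011-0.0304z
into |P−S₁|² = l²: 1.0012z² + 0.1187z + -0.0470 = 0;  Δ = 0.2025;  z = -0.2840 or 0.1654 → z<0 root = -0.2840
x = -0.0056, y = 0.0098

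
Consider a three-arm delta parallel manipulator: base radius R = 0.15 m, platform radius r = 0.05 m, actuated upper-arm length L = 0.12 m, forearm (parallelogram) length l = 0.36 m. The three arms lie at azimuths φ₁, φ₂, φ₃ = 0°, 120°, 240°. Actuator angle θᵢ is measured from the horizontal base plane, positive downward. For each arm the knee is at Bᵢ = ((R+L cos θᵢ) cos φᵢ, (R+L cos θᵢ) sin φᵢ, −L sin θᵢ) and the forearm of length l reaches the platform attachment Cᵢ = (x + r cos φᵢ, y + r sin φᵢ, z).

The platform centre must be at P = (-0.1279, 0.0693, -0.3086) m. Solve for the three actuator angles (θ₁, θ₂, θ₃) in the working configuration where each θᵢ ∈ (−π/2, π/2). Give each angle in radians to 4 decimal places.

φ1=0.0° → target in arm frame (-0.1279, 0.0693)
  A cos θ + B sin θ = C:  0.2279·cos θ + -0.3086·sin θ = -0.1532
  θ1 = atan2(B,A) + arccos(C/0.3836) = 1.0470
arm 2 (φ=120.0°): x'=0.1240, y'=0.0761
  A cos θ + B sin θ = C:  -0.0240·cos θ + -0.3086·sin θ = 0.0567
  γ=atan2(-0.3086,-0.0240)=-1.6483;  ψ=arccos(0.1831)=1.3867;  θ2=γ+ψ≈-0.2616
rotate P by −φ3: (0.0039, -0.1454, -0.3086)
  A cos θ + B sin θ = C:  0.0961·cos θ + -0.3086·sin θ = -0.0434
  γ=atan2(-0.3086,0.0961)=-1.2690;  ψ=arccos(-0.1342)=1.7054;  θ3=γ+ψ≈0.4364

θ₁ = 1.0470, θ₂ = -0.2616, θ₃ = 0.4364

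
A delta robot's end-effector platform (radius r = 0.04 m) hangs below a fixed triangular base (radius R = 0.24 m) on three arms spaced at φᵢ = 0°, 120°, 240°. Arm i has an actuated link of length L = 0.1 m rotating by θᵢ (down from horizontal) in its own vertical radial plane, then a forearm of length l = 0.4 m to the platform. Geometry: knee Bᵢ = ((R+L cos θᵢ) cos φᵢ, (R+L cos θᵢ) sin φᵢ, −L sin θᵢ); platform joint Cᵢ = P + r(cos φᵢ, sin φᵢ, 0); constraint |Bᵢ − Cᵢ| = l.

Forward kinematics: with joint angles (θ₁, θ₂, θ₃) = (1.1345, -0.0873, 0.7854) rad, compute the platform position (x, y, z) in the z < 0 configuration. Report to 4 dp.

φ1=0.0°: virtual centre (0.2423, 0.0000, -0.0906), radius l
S2 = (0.2996·cos120.0°, 0.2996·sin120.0°, 0.0087) = (-0.1498, 0.2595, 0.0087)
arm 3 at φ=240.0°: (R−r)+L cos θ3 = 0.2707;  S3 = (-0.1354, -0.2344, -0.0707)
subtract pairs → two planes through P
plane₁₂: -0.7841x+0.5190y+0.1987z = 0.0229
Cramer: x(z) = -0.0219+0.1499z;  y(z) = 0.0111-0.1564z
into |P−S₁|² = l²: 1.0469z² + 0.0986z + -0.0819 = 0;  Δ = 0.3525;  z = -0.3307 or 0.2365 → z<0 root = -0.3307
x = -0.0715, y = 0.0628

(-0.0715, 0.0628, -0.3307)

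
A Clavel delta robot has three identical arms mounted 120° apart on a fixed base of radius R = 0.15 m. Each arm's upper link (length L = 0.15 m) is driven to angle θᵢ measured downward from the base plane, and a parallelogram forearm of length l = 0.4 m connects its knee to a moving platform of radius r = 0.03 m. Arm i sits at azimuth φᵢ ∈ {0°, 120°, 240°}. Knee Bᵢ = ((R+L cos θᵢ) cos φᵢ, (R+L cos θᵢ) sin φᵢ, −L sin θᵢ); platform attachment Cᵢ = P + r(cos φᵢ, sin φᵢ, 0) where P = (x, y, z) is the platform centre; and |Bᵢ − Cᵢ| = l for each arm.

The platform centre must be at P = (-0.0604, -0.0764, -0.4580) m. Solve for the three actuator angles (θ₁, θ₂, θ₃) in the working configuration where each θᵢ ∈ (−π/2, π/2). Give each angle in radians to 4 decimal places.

θ₁ = 1.2222, θ₂ = 1.1347, θ₃ = 0.6110

arm 1 (φ=0.0°): x'=-0.0604, y'=-0.0764
  A cos θ + B sin θ = C:  0.1804·cos θ + -0.4580·sin θ = -0.3688
  θ1 = atan2(B,A) + arccos(C/0.4922) = 1.2222
rotate P by −φ2: (-0.0360, 0.0905, -0.4580)
  A cos θ + B sin θ = C:  0.1560·cos θ + -0.4580·sin θ = -0.3493
  θ2 = atan2(B,A) + arccos(C/0.4838) = 1.1347
arm 3 (φ=240.0°): x'=0.0964, y'=-0.0141
  A cos θ + B sin θ = C:  0.0236·cos θ + -0.4580·sin θ = -0.2434
  γ=atan2(-0.4580,0.0236)=-1.5192;  ψ=arccos(-0.5307)=2.1303;  θ3=γ+ψ≈0.6110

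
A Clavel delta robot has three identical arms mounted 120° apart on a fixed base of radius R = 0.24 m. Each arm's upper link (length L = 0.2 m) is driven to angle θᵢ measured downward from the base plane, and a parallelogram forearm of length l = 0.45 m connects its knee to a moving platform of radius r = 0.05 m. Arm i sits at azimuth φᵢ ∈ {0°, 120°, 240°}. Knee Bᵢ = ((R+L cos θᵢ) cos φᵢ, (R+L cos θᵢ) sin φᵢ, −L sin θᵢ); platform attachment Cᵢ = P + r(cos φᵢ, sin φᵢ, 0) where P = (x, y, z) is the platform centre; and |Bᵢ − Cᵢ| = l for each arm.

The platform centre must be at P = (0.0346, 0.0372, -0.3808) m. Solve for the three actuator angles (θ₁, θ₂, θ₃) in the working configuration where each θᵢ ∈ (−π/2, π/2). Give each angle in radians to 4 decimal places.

θ₁ = 0.4364, θ₂ = 0.5237, θ₃ = 0.7857

φ1=0.0° → target in arm frame (0.0346, 0.0372)
  e−x'=0.1554;  (l²−L²−(e−x')²−y'²−z²)/2L = -0.0201
  θ1 = atan2(B,A) + arccos(C/0.4113) = 0.4364
φ2=120.0° → target in arm frame (0.0149, -0.0486)
  A=0.1751, B=-0.3808, C=(l²−L²−A²−y'²−z²)/(2L)=-0.0388
  γ=atan2(-0.3808,0.1751)=-1.1398;  ψ=arccos(-0.0926)=1.6635;  θ2=γ+ψ≈0.5237
arm 3 (φ=240.0°): x'=-0.0495, y'=0.0114
  A=0.2395, B=-0.3808, C=(l²−L²−A²−y'²−z²)/(2L)=-0.1000
  θ3 = atan2(B,A) + arccos(C/0.4499) = 0.7857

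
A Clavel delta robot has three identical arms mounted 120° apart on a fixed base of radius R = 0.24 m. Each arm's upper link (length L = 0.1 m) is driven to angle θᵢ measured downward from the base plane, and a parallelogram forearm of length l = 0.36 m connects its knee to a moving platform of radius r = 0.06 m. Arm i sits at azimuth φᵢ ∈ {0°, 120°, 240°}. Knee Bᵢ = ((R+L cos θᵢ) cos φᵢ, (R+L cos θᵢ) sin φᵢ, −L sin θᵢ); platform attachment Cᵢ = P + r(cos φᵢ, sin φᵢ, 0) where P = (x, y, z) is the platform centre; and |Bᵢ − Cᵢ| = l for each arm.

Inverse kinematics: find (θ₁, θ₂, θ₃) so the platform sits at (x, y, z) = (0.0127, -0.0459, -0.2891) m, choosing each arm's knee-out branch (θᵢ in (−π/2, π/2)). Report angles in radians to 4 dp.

arm 1 (φ=0.0°): x'=0.0127, y'=-0.0459
  A cos θ + B sin θ = C:  0.1673·cos θ + -0.2891·sin θ = 0.0296
  √(A²+B²)=0.3340;  θ1 = -1.0462+1.4820 ≈ 0.4358
arm 2 (φ=120.0°): x'=-0.0461, y'=0.0120
  e−x'=0.2261;  (l²−L²−(e−x')²−y'²−z²)/2L = -0.0762
  γ=atan2(-0.2891,0.2261)=-0.9071;  ψ=arccos(-0.2077)=1.7800;  θ2=γ+ψ≈0.8729
rotate P by −φ3: (0.0334, 0.0339, -0.2891)
  e−x'=0.1466;  (l²−L²−(e−x')²−y'²−z²)/2L = 0.0669
  √(A²+B²)=0.3241;  θ3 = -1.1015+1.3630 ≈ 0.2615

θ₁ = 0.4358, θ₂ = 0.8729, θ₃ = 0.2615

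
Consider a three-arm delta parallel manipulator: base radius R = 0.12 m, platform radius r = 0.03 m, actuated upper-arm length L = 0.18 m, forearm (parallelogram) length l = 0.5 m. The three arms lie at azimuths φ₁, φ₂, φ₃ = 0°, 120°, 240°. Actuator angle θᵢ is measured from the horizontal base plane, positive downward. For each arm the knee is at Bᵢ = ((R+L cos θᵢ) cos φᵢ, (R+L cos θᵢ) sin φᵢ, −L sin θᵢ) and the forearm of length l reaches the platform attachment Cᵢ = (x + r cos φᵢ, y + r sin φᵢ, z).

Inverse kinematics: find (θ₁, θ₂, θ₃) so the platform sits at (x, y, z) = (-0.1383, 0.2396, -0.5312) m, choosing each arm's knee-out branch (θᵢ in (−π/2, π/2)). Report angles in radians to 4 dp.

θ₁ = 1.3967, θ₂ = 0.1747, θ₃ = 1.3968

φ1=0.0° → target in arm frame (-0.1383, 0.2396)
  A=0.2283, B=-0.5312, C=(l²−L²−A²−y'²−z²)/(2L)=-0.4836
  γ=atan2(-0.5312,0.2283)=-1.1649;  ψ=arccos(-0.8364)=2.5616;  θ1=γ+ψ≈1.3967
arm 2 (φ=120.0°): x'=0.2766, y'=0.0000
  e−x'=-0.1866;  (l²−L²−(e−x')²−y'²−z²)/2L = -0.2761
  θ2 = atan2(B,A) + arccos(C/0.5630) = 0.1747
rotate P by −φ3: (-0.1383, -0.2396, -0.5312)
  A cos θ + B sin θ = C:  0.2283·cos θ + -0.5312·sin θ = -0.4836
  θ3 = atan2(B,A) + arccos(C/0.5782) = 1.3968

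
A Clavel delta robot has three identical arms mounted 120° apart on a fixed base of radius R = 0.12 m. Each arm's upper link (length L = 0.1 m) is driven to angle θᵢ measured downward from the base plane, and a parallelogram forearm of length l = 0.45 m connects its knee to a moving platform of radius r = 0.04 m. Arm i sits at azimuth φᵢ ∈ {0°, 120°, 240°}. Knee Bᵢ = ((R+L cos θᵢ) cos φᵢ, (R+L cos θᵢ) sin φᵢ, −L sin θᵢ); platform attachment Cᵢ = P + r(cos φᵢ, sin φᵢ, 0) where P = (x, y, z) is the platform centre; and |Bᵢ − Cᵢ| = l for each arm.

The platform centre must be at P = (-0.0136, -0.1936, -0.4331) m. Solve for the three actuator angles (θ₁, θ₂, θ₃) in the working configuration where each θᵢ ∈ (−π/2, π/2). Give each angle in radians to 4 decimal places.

arm 1 (φ=0.0°): x'=-0.0136, y'=-0.1936
  A=0.0936, B=-0.4331, C=(l²−L²−A²−y'²−z²)/(2L)=-0.2066
  γ=atan2(-0.4331,0.0936)=-1.3580;  ψ=arccos(-0.4662)=2.0558;  θ1=γ+ψ≈0.6979
arm 2 (φ=120.0°): x'=-0.1609, y'=0.1086
  A=0.2409, B=-0.4331, C=(l²−L²−A²−y'²−z²)/(2L)=-0.3244
  √(A²+B²)=0.4956;  θ2 = -1.0633+2.2844 ≈ 1.2212
arm 3 (φ=240.0°): x'=0.1745, y'=0.0850
  e−x'=-0.0945;  (l²−L²−(e−x')²−y'²−z²)/2L = -0.0561
  √(A²+B²)=0.4433;  θ3 = -1.7855+1.6978 ≈ -0.0878

θ₁ = 0.6979, θ₂ = 1.2212, θ₃ = -0.0878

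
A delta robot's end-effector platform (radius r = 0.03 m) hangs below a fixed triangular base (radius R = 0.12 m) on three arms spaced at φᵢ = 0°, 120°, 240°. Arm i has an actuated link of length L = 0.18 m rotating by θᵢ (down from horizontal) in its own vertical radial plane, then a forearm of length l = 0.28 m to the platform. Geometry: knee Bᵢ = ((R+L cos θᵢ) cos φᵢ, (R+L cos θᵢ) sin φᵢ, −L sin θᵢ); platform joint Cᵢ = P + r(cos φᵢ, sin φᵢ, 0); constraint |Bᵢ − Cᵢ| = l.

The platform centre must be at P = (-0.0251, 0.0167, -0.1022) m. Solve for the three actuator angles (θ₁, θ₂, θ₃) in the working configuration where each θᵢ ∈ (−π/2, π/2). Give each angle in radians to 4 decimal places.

θ₁ = 0.4359, θ₂ = -0.2612, θ₃ = 0.1744

arm 1 (φ=0.0°): x'=-0.0251, y'=0.0167
  e−x'=0.1151;  (l²−L²−(e−x')²−y'²−z²)/2L = 0.0612
  γ=atan2(-0.1022,0.1151)=-0.7261;  ψ=arccos(0.3975)=1.1620;  θ1=γ+ψ≈0.4359
rotate P by −φ2: (0.0270, 0.0134, -0.1022)
  e−x'=0.0630;  (l²−L²−(e−x')²−y'²−z²)/2L = 0.0872
  θ2 = atan2(B,A) + arccos(C/0.1201) = -0.2612
arm 3 (φ=240.0°): x'=-0.0019, y'=-0.0301
  A=0.0919, B=-0.1022, C=(l²−L²−A²−y'²−z²)/(2L)=0.0728
  θ3 = atan2(B,A) + arccos(C/0.1375) = 0.1744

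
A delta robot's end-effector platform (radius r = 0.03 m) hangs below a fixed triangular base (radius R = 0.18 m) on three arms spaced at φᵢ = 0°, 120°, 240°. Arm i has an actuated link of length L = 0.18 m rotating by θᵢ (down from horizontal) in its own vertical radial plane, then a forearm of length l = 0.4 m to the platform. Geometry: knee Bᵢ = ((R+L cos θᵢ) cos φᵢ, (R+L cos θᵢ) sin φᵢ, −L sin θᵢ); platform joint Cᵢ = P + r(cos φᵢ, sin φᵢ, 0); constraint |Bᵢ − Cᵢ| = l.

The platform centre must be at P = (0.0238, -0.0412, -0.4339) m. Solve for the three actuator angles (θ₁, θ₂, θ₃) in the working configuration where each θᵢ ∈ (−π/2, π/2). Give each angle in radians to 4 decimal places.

θ₁ = 0.7852, θ₂ = 1.0472, θ₃ = 0.7852

arm 1 (φ=0.0°): x'=0.0238, y'=-0.0412
  A=0.1262, B=-0.4339, C=(l²−L²−A²−y'²−z²)/(2L)=-0.2175
  γ=atan2(-0.4339,0.1262)=-1.2878;  ψ=arccos(-0.4813)=2.0729;  θ1=γ+ψ≈0.7852
φ2=120.0° → target in arm frame (-0.0476, 0.0000)
  A=0.1976, B=-0.4339, C=(l²−L²−A²−y'²−z²)/(2L)=-0.2770
  γ=atan2(-0.4339,0.1976)=-1.1435;  ψ=arccos(-0.5809)=2.1907;  θ2=γ+ψ≈1.0472
rotate P by −φ3: (0.0238, 0.0412, -0.4339)
  e−x'=0.1262;  (l²−L²−(e−x')²−y'²−z²)/2L = -0.2175
  γ=atan2(-0.4339,0.1262)=-1.2877;  ψ=arccos(-0.4813)=2.0729;  θ3=γ+ψ≈0.7852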